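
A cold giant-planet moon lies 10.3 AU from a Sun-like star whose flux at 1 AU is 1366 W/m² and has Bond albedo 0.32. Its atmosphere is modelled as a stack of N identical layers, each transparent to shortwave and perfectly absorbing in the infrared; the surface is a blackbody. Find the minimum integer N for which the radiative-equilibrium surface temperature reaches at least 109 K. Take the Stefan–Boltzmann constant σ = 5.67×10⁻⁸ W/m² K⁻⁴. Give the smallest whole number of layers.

By the inverse-square law, S = 1366/10.3² = 12.88 W/m².
Top-of-atmosphere balance: σT_e⁴ = S(1−α)/4 = 2.189 W/m² → T_e = 78.82 K.
T_s = (N+1)^(1/4)·T_e ≥ 109 K requires N+1 ≥ (T_s/T_e)⁴ = (109/78.82)⁴ = 3.656.
The minimum whole number is N = 3.

3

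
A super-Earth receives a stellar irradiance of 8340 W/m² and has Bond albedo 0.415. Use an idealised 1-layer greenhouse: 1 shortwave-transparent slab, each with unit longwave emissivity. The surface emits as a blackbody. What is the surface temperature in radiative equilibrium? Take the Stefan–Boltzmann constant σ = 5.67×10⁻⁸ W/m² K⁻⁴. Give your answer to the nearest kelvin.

Top-of-atmosphere balance: σT_e⁴ = S(1−α)/4 = 1220 W/m² → T_e = 383.0 K.
Layer-by-layer balance gives σT_s⁴ = (N+1)σT_e⁴, so T_s = 2^¼·383.0 = 455.4 K.

455 K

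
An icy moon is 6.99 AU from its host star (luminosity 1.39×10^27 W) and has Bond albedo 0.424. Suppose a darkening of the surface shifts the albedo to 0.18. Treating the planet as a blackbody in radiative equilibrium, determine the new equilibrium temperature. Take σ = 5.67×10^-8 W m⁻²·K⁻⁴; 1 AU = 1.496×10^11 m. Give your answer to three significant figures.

Orbital distance: d = 6.99 AU = 1.046×10^12 m.
Flux at the orbit: S = L/(4πd²) = 1.39×10^27/(4π·(1.05×10^12)²) = 101.2 W m⁻².
New equilibrium: T₂ = [(1−0.18)·101.2/(4σ)]^(1/4) = 138.3 K.

138 kelvin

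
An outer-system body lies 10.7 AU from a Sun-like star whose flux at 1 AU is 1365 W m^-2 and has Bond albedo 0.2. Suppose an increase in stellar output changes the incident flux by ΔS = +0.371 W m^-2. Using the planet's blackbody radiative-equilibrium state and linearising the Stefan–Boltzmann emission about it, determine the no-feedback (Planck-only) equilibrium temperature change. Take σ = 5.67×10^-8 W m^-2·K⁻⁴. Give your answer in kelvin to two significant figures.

Irradiance scales as 1/d², so S = 1365 W m^-2 × (1/10.7)² = 11.92 W m^-2.
Unperturbed T_e = [11.92·(1−0.2)/(4σ)]^¼ = 80.53 K.
ΔF = Δ[S(1−α)]/4 = (1−0.2)·+0.371/4 = 0.07420 W m^-2.
Linearising σT⁴ gives d(σT⁴)/dT = 4σT_e³ = 0.1184 W m^-2 per K.
ΔT₀ = ΔF/λ_P = 0.07420/0.1184 = 0.626 K.

0.63 K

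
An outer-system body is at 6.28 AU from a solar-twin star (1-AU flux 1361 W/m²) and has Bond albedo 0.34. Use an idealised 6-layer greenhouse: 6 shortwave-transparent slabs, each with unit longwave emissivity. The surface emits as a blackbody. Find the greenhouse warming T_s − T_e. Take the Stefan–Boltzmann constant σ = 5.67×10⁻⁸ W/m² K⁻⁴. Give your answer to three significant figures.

62.7 kelvin

By the inverse-square law, S = 1361/6.28² = 34.51 W/m².
OLR = S(1−α)/4 = 5.694 W/m²; the top layer radiates at T_e = 100.1 K.
Surface: T_s = (7)^¼·T_e = 162.8 K.
Warming: T_s − T_e = 62.72 K.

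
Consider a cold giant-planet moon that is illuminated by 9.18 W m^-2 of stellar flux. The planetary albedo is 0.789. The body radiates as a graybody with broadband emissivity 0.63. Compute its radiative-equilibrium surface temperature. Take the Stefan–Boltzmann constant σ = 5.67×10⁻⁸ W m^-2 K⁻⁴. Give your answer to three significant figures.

60.7 K

Absorbed flux (global mean): S(1−α)/4 = 9.180·0.211/4 = 0.4842 W m^-2.
Equating to εσT⁴ with ε = 0.63: T = (0.4842/0.63σ)^(1/4) = 60.68 K.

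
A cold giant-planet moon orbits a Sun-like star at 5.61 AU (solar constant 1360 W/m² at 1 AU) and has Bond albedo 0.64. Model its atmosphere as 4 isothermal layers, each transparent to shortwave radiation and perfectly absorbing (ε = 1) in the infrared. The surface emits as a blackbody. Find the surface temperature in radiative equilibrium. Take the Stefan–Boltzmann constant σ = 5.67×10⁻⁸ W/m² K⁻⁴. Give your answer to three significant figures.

136 K

Irradiance scales as 1/d², so S = 1360 W/m² × (1/5.61)² = 43.21 W/m².
Top-of-atmosphere balance: σT_e⁴ = S(1−α)/4 = 3.889 W/m² → T_e = 91.01 K.
For an N-layer opaque stack, T_s⁴ = (N+1)T_e⁴, hence T_s = (5)^(1/4)×91.01 K = 136.1 K.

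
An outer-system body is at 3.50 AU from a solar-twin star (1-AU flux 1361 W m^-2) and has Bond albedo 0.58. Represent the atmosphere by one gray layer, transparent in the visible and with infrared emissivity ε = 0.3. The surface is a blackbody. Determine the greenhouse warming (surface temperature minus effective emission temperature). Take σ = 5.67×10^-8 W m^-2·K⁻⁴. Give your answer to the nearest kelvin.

5 kelvin

Irradiance scales as 1/d², so S = 1361 W m^-2 × (1/3.50)² = 111.1 W m^-2.
At the top of the atmosphere, σT_e⁴ = S(1−α)/4 = 11.67 W m^-2, giving T_e = 119.8 K.
Surface balance with a leaky layer gives σT_s⁴ = σT_e⁴·2/(2−ε), so T_s = T_e·[2/(2−0.3)]^(1/4) = 124.7 K.
The atmosphere warms the surface by 4.966 K.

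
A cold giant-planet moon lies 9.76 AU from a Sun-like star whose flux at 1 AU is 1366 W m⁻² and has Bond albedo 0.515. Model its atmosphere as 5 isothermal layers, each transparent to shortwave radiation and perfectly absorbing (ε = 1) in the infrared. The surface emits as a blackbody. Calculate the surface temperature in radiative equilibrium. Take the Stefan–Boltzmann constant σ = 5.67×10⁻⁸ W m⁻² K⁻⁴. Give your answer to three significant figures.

116 kelvin

Irradiance scales as 1/d², so S = 1366 W m⁻² × (1/9.76)² = 14.34 W m⁻².
The effective emission temperature is T_e = [S(1−α)/(4σ)]^¼ = 74.42 K.
For an N-layer opaque stack, T_s⁴ = (N+1)T_e⁴, hence T_s = (6)^(1/4)×74.42 K = 116.5 K.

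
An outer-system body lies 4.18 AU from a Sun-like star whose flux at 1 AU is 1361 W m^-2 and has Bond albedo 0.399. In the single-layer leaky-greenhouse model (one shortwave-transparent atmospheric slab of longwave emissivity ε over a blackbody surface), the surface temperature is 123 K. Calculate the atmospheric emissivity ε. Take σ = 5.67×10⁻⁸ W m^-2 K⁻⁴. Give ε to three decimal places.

By the inverse-square law, S = 1361/4.18² = 77.89 W m^-2.
First, T_e = [77.89·(1−0.399)/(4σ)]^(1/4) = 119.9 K.
Since (2−ε)/2 = (T_e/T_s)⁴ = 0.9018, ε = 0.1964.

0.196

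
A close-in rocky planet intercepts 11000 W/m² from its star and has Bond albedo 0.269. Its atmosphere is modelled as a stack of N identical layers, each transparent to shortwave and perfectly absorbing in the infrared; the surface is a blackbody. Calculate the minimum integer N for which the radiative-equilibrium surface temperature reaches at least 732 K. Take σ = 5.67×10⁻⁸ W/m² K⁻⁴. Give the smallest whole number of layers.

The effective emission temperature is T_e = [S(1−α)/(4σ)]^¼ = 433.9 K.
Since T_s⁴ = (N+1)T_e⁴, we need N ≥ (T_s/T_e)⁴ − 1 = 7.098.
The minimum whole number is N = 8.

8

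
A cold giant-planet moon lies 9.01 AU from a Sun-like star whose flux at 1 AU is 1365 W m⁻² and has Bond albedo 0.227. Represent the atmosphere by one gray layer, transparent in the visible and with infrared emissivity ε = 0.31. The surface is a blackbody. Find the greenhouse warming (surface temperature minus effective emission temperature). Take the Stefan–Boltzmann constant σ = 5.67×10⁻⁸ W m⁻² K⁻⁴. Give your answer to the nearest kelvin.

4 K

Flux at the orbit: S = 1365/(9.01)² = 16.81 W m⁻².
The planet radiates to space at T_e = [S(1−α)/(4σ)]^(1/4) = 87.01 K.
The surface balance (absorbed SW + ε·downward IR = σT_s⁴) with T_a⁴ = T_s⁴/2 reduces to T_s = T_e·[2/(2−ε)]^¼ = 90.75 K.
The atmosphere warms the surface by 3.742 K.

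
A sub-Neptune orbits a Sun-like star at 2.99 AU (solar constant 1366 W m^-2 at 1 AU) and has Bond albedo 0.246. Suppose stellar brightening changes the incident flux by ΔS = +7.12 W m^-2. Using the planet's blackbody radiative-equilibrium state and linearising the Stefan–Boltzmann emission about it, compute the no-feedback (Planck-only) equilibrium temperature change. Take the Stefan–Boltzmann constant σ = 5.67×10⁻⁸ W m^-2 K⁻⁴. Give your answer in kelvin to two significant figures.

Flux at the orbit: S = 1366/(2.99)² = 152.8 W m^-2.
Unperturbed T_e = [152.8·(1−0.246)/(4σ)]^¼ = 150.1 K.
TOA radiative forcing: ΔF = (1−α)ΔS/4 = 0.754·(+7.12)/4 = 1.342 W m^-2.
Linearising σT⁴ gives d(σT⁴)/dT = 4σT_e³ = 0.7674 W m^-2 per K.
So ΔT₀ = 1.342/0.7674 = 1.75 K.

1.7 K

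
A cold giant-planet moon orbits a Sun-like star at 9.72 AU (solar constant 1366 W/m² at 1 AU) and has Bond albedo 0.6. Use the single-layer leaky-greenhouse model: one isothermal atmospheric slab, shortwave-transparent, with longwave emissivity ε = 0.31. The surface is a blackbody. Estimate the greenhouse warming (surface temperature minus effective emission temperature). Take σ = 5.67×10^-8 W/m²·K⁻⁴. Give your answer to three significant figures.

3.06 K

Irradiance scales as 1/d², so S = 1366 W/m² × (1/9.72)² = 14.46 W/m².
The planet radiates to space at T_e = [S(1−α)/(4σ)]^(1/4) = 71.06 K.
The surface balance (absorbed SW + ε·downward IR = σT_s⁴) with T_a⁴ = T_s⁴/2 reduces to T_s = T_e·[2/(2−ε)]^¼ = 74.12 K.
T_s − T_e = 74.12 − 71.06 = 3.056 K.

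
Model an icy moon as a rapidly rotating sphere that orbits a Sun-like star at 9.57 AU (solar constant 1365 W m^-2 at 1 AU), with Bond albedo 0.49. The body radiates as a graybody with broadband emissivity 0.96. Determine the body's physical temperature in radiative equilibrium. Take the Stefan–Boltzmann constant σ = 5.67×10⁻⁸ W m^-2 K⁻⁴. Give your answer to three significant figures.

76.9 kelvin

By the inverse-square law, S = 1365/9.57² = 14.90 W m^-2.
The planet absorbs (1−α)S over its disc πR² and re-emits over 4πR², so the mean absorbed flux is (1−0.49)·14.90/4 = 1.900 W m^-2.
Equating to εσT⁴ with ε = 0.96: T = (1.900/0.96σ)^(1/4) = 76.87 K.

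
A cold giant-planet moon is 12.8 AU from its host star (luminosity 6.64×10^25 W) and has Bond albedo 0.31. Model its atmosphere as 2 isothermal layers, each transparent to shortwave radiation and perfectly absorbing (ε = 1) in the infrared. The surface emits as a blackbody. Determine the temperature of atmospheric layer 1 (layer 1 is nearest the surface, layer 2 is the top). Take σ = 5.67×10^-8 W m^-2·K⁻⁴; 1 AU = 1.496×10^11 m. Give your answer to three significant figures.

54.4 K

Orbital distance: d = 12.8 AU = 1.915×10^12 m.
Flux at the orbit: S = L/(4πd²) = 6.64×10^25/(4π·(1.91×10^12)²) = 1.441 W m^-2.
The effective emission temperature is T_e = [S(1−α)/(4σ)]^¼ = 45.76 K.
Each opaque layer satisfies 2T_j⁴ = T_{j−1}⁴ + T_{j+1}⁴, giving T_k⁴ = (N+1−k)T_e⁴.
T_1 = (2)^(1/4)·45.76 = 54.42 K.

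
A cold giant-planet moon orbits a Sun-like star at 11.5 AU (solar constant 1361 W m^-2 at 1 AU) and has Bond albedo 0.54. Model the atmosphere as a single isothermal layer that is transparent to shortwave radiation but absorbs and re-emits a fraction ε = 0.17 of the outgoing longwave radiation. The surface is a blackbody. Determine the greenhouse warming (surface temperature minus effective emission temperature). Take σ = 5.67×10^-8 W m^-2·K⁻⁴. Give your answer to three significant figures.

1.52 K

Flux at the orbit: S = 1361/(11.5)² = 10.29 W m^-2.
The planet radiates to space at T_e = [S(1−α)/(4σ)]^(1/4) = 67.59 K.
The surface balance (absorbed SW + ε·downward IR = σT_s⁴) with T_a⁴ = T_s⁴/2 reduces to T_s = T_e·[2/(2−ε)]^¼ = 69.11 K.
Greenhouse warming: T_s − T_e = 1.518 K.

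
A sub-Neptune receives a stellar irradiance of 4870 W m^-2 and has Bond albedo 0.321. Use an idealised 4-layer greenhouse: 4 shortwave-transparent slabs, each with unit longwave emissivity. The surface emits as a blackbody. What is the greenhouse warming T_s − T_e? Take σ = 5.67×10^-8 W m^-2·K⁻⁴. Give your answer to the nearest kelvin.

Top-of-atmosphere balance: σT_e⁴ = S(1−α)/4 = 826.7 W m^-2 → T_e = 347.5 K.
T_s = (N+1)^(1/4)·T_e = 519.6 K.
Warming: T_s − T_e = 172.1 K.

172 K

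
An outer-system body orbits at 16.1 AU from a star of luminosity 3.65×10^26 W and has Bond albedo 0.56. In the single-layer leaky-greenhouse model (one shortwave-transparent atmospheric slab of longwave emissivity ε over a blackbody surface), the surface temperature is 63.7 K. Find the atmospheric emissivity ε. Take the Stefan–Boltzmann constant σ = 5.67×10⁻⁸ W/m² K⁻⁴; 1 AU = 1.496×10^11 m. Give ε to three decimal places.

d = 16.1 × 1.496×10^11 m = 2.409×10^12 m.
S = L/(4πd²) = 5.007 W/m².
Effective temperature: T_e = [S(1−α)/(4σ)]^(1/4) = 55.83 K.
Inverting T_s⁴ = 2T_e⁴/(2−ε): (T_e/T_s)⁴ = 0.5900, so ε = 2(1 − 0.5900) = 0.8201.

0.820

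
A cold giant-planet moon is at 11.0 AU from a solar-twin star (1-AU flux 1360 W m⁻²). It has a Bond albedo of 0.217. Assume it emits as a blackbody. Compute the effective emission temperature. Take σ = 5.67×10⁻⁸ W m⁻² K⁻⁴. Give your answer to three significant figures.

Flux at the orbit: S = 1360/(11.0)² = 11.24 W m⁻².
Absorbed flux (global mean): S(1−α)/4 = 11.24·0.783/4 = 2.200 W m⁻².
In equilibrium σT⁴ equals this, so T = 78.93 K.

78.9 K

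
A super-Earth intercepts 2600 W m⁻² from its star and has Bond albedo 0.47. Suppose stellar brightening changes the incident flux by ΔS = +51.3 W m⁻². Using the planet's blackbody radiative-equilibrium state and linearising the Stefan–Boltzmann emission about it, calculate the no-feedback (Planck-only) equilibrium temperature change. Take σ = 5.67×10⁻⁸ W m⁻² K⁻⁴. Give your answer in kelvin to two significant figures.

1.4 kelvin

Unperturbed T_e = [2600·(1−0.47)/(4σ)]^¼ = 279.2 K.
ΔF = Δ[S(1−α)]/4 = (1−0.47)·+51.3/4 = 6.797 W m⁻².
The Planck feedback parameter is 4σT_e³ = 4.936 W m⁻²/K.
ΔT₀ = ΔF/λ_P = 6.797/4.936 = 1.38 K.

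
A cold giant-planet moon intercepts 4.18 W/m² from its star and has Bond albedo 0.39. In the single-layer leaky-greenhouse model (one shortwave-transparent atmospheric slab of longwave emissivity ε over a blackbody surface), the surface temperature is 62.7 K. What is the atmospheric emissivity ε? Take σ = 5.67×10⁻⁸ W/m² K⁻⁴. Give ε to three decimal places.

TOA balance gives T_e = 57.90 K.
T_s⁴ = T_e⁴·2/(2−ε) → ε = 2 − 2(T_e/T_s)⁴ = 2 − 2·(57.90/62.7)⁴ = 0.5451.

0.545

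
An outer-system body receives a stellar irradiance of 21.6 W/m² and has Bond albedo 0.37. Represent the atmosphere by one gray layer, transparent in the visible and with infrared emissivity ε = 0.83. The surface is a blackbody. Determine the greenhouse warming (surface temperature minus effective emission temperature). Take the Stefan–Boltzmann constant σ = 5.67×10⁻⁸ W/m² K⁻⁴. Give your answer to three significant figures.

Effective emission temperature (TOA balance): σT_e⁴ = S(1−α)/4 = 3.402 W/m² → T_e = 88.01 K.
Surface balance with a leaky layer gives σT_s⁴ = σT_e⁴·2/(2−ε), so T_s = T_e·[2/(2−0.83)]^(1/4) = 100.6 K.
Greenhouse warming: T_s − T_e = 12.62 K.

12.6 K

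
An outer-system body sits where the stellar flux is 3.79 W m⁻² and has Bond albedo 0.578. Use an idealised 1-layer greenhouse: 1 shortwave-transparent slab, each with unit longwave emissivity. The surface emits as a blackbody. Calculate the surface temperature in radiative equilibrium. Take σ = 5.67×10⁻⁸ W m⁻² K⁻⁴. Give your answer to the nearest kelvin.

61 K

The effective emission temperature is T_e = [S(1−α)/(4σ)]^¼ = 51.53 K.
Layer-by-layer balance gives σT_s⁴ = (N+1)σT_e⁴, so T_s = 2^¼·51.53 = 61.28 K.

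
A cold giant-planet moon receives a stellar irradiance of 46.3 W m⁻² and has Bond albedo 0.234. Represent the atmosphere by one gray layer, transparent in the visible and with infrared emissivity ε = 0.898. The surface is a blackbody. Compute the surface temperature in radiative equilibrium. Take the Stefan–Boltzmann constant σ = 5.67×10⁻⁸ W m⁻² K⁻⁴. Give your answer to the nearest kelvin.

At the top of the atmosphere, σT_e⁴ = S(1−α)/4 = 8.866 W m⁻², giving T_e = 111.8 K.
Surface balance with a leaky layer gives σT_s⁴ = σT_e⁴·2/(2−ε), so T_s = T_e·[2/(2−0.898)]^(1/4) = 129.8 K.

130 kelvin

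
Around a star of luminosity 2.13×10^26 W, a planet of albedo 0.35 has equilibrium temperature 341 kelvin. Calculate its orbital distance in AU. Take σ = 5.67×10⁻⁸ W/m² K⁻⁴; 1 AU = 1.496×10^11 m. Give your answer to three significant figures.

0.401 AU

Required flux: S = 4σT⁴/(1−α) = 4718 W/m².
S = L/(4πd²) → d = √(L/4πS) = √(2.13×10^26/(4π·4718)) = 5.994×10^10 m = 0.4007 AU.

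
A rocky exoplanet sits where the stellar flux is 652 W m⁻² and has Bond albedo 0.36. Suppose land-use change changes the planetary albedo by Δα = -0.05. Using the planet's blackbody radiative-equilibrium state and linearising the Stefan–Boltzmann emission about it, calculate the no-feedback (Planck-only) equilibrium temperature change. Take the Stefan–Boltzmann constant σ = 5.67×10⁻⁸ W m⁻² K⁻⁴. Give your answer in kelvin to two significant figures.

4.0 kelvin

Reference equilibrium: T_e = [S(1−α)/(4σ)]^(1/4) = 207.1 K.
ΔF = −(S/4)Δα = −(652.0/4)×(-0.05) = 8.150 W m⁻².
Linearising σT⁴ gives d(σT⁴)/dT = 4σT_e³ = 2.015 W m⁻² per K.
Hence the no-feedback warming is ΔF/(4σT_e³) = 4.05 K.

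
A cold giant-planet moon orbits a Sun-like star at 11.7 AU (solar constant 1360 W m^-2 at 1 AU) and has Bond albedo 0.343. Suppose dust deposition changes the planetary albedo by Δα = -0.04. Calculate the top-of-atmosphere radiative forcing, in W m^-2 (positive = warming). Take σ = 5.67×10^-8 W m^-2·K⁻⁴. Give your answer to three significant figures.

By the inverse-square law, S = 1360/11.7² = 9.935 W m^-2.
The change in absorbed flux is Δ[S(1−α)/4] = −SΔα/4 = 0.09935 W m^-2.

0.0993 W m^-2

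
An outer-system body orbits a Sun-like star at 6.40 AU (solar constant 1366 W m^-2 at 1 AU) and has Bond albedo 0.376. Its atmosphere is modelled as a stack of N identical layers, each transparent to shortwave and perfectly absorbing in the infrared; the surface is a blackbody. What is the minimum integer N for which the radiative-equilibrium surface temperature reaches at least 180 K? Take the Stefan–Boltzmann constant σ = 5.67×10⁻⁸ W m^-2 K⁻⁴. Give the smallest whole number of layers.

11

Irradiance scales as 1/d², so S = 1366 W m^-2 × (1/6.40)² = 33.35 W m^-2.
OLR = S(1−α)/4 = 5.203 W m^-2; the top layer radiates at T_e = 97.87 K.
Need (N+1)T_e⁴ ≥ T_s⁴, i.e. N+1 ≥ (180/97.87)⁴ = 11.441.
So N ≥ 10.441; the smallest integer is N = 11.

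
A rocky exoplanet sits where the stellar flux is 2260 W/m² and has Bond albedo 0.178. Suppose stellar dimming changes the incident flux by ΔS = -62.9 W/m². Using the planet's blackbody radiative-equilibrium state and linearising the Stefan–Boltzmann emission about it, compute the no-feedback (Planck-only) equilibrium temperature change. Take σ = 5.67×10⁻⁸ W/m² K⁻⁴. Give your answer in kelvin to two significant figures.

The baseline emission temperature is T_e = 300.8 K.
TOA radiative forcing: ΔF = (1−α)ΔS/4 = 0.822·(-62.9)/4 = -12.93 W/m².
The Planck feedback parameter is 4σT_e³ = 6.175 W/m²/K.
So ΔT₀ = -12.93/6.175 = -2.09 K.

-2.1 K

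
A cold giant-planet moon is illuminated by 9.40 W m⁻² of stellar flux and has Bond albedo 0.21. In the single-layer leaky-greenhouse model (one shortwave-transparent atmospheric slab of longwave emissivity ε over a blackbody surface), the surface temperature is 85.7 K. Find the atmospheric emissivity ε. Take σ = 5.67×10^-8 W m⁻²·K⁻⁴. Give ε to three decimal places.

TOA balance gives T_e = 75.64 K.
Inverting T_s⁴ = 2T_e⁴/(2−ε): (T_e/T_s)⁴ = 0.6070, so ε = 2(1 − 0.6070) = 0.7860.

0.786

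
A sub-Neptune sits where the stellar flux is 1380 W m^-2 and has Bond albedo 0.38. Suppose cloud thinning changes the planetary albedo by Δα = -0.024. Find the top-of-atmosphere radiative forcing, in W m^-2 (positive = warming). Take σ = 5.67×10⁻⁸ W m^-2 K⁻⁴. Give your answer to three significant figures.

ΔF = −(S/4)Δα = −(1380/4)×(-0.024) = 8.280 W m^-2.

8.28 W m^-2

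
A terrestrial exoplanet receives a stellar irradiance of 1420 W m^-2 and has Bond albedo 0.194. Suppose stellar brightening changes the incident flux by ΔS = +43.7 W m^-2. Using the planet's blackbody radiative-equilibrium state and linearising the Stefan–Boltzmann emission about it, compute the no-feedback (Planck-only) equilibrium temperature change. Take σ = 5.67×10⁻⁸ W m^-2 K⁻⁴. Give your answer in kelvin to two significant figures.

2.1 K

Reference equilibrium: T_e = [S(1−α)/(4σ)]^(1/4) = 266.5 K.
TOA radiative forcing: ΔF = (1−α)ΔS/4 = 0.806·(+43.7)/4 = 8.806 W m^-2.
Planck response: λ_P = 4σT_e³ = 4·5.67×10⁻⁸·(266.5)³ = 4.294 W m^-2/K.
So ΔT₀ = 8.806/4.294 = 2.05 K.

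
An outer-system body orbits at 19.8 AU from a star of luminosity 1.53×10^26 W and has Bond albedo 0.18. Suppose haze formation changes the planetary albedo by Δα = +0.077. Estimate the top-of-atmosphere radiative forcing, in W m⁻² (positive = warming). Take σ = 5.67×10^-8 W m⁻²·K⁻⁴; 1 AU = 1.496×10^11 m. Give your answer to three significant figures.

d = 19.8 × 1.496×10^11 m = 2.962×10^12 m.
Spreading L over a sphere of radius d: S = 1.53×10^26/(4π·2.96×10^12²) = 1.388 W m⁻².
The change in absorbed flux is Δ[S(1−α)/4] = −SΔα/4 = -0.02671 W m⁻².

-0.0267 W m⁻²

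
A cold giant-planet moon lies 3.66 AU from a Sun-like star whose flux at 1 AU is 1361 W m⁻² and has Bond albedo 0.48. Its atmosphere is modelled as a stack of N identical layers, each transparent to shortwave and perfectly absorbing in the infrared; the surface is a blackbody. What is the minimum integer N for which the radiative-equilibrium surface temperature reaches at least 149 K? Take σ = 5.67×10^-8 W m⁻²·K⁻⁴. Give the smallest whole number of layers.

2

Flux at the orbit: S = 1361/(3.66)² = 101.6 W m⁻².
Top-of-atmosphere balance: σT_e⁴ = S(1−α)/4 = 13.21 W m⁻² → T_e = 123.5 K.
Since T_s⁴ = (N+1)T_e⁴, we need N ≥ (T_s/T_e)⁴ − 1 = 1.116.
So N ≥ 1.116; the smallest integer is N = 2.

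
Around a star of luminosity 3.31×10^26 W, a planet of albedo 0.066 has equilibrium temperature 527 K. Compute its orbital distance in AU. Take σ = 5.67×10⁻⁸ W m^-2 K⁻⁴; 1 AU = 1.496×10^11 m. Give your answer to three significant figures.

0.251 AU

Energy balance gives S = 4σT⁴/(1−α) = 18730 W m^-2.
S = L/(4πd²) → d = √(L/4πS) = √(3.31×10^26/(4π·18730)) = 3.750×10^10 m = 0.2507 AU.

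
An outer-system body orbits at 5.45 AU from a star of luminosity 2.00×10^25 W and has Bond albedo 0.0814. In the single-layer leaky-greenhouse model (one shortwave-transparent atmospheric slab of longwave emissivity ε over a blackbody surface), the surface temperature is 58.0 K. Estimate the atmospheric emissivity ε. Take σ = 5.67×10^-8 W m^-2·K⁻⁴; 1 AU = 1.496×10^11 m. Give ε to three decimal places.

0.286

d = 5.45 × 1.496×10^11 m = 8.153×10^11 m.
Spreading L over a sphere of radius d: S = 2.00×10^25/(4π·8.15×10^11²) = 2.394 W m^-2.
Effective temperature: T_e = [S(1−α)/(4σ)]^(1/4) = 55.80 K.
Since (2−ε)/2 = (T_e/T_s)⁴ = 0.8569, ε = 0.2862.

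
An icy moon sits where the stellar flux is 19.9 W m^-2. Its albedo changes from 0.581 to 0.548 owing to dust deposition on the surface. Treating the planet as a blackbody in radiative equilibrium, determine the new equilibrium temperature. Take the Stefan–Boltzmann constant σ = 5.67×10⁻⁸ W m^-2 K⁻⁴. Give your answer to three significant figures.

T₂ = [S(1−α₂)/(4σ)]^(1/4) = [19.90·0.452/(4σ)]^(1/4) = 79.36 K.

79.4 K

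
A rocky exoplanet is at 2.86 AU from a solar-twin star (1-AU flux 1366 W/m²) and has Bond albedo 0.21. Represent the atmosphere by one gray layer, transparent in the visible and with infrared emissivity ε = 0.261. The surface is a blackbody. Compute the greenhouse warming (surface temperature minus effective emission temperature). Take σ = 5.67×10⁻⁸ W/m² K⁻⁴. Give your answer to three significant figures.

5.53 kelvin

By the inverse-square law, S = 1366/2.86² = 167.0 W/m².
The planet radiates to space at T_e = [S(1−α)/(4σ)]^(1/4) = 155.3 K.
Surface balance with a leaky layer gives σT_s⁴ = σT_e⁴·2/(2−ε), so T_s = T_e·[2/(2−0.261)]^(1/4) = 160.8 K.
T_s − T_e = 160.8 − 155.3 = 5.525 K.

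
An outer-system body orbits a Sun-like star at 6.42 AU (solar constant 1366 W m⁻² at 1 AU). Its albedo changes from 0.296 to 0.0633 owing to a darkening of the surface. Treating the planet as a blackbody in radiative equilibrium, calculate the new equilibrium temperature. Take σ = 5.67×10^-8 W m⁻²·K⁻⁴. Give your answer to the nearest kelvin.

Irradiance scales as 1/d², so S = 1366 W m⁻² × (1/6.42)² = 33.14 W m⁻².
New equilibrium: T₂ = [(1−0.0633)·33.14/(4σ)]^(1/4) = 108.2 K.

108 K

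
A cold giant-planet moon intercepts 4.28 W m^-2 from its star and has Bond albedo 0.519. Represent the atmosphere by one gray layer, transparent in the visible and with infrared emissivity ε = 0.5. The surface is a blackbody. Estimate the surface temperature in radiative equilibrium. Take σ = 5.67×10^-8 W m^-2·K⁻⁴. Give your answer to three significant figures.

At the top of the atmosphere, σT_e⁴ = S(1−α)/4 = 0.5147 W m^-2, giving T_e = 54.89 K.
Surface balance with a leaky layer gives σT_s⁴ = σT_e⁴·2/(2−ε), so T_s = T_e·[2/(2−0.5)]^(1/4) = 58.98 K.

59.0 K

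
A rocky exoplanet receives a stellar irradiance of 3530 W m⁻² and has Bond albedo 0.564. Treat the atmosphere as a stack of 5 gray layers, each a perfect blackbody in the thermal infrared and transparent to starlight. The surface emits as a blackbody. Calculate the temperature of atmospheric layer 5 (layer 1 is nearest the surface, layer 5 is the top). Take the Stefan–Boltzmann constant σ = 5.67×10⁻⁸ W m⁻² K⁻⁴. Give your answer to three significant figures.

OLR = S(1−α)/4 = 384.8 W m⁻²; the top layer radiates at T_e = 287.0 K.
In the N-layer model, layer k (counted from the surface) has T_k = (N+1−k)^(1/4)·T_e.
With k = 5: T_5 = (5+1−5)^¼·287.0 K = 287.0 K.

287 kelvin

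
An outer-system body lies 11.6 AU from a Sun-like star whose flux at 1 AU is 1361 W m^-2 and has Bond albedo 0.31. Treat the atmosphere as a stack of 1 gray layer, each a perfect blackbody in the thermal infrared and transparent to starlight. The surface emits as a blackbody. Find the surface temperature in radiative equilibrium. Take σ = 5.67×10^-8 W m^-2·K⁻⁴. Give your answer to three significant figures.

88.6 K

By the inverse-square law, S = 1361/11.6² = 10.11 W m^-2.
The effective emission temperature is T_e = [S(1−α)/(4σ)]^¼ = 74.48 K.
Layer-by-layer balance gives σT_s⁴ = (N+1)σT_e⁴, so T_s = 2^¼·74.48 = 88.57 K.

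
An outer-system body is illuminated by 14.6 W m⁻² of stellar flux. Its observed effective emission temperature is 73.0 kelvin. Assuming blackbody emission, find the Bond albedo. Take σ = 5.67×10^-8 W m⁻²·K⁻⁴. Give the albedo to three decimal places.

0.559

From σT⁴ = S(1−α)/4 we invert for α: 1−α = 4σT⁴/S.
4σT⁴ = 4·5.67×10⁻⁸·(73.0)⁴ = 6.441 W m⁻².
Hence α = 1 − 6.441/14.60 = 0.5589.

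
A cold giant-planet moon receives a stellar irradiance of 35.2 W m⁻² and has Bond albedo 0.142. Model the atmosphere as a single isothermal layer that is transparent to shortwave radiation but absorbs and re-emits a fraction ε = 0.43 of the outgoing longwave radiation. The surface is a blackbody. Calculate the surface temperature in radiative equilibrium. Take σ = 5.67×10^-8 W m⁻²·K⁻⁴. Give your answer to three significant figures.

114 K

The planet radiates to space at T_e = [S(1−α)/(4σ)]^(1/4) = 107.4 K.
Surface balance with a leaky layer gives σT_s⁴ = σT_e⁴·2/(2−ε), so T_s = T_e·[2/(2−0.43)]^(1/4) = 114.1 K.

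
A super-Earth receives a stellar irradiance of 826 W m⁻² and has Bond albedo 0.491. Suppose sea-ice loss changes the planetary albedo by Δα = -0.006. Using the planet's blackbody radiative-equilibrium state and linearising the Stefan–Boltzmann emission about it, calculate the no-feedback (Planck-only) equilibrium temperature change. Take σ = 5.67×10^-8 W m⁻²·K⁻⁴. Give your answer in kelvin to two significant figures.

Unperturbed T_e = [826.0·(1−0.491)/(4σ)]^¼ = 207.5 K.
The change in absorbed flux is Δ[S(1−α)/4] = −SΔα/4 = 1.239 W m⁻².
The Planck feedback parameter is 4σT_e³ = 2.026 W m⁻²/K.
So ΔT₀ = 1.239/2.026 = 0.611 K.

0.61 K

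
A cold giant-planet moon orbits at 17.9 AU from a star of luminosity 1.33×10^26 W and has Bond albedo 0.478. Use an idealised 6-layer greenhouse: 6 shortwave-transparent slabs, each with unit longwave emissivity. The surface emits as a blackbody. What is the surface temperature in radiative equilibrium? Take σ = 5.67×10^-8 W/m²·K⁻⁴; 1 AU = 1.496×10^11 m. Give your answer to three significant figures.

69.8 K

d = 17.9 × 1.496×10^11 m = 2.678×10^12 m.
Flux at the orbit: S = L/(4πd²) = 1.33×10^26/(4π·(2.68×10^12)²) = 1.476 W/m².
Top-of-atmosphere balance: σT_e⁴ = S(1−α)/4 = 0.1926 W/m² → T_e = 42.93 K.
Layer-by-layer balance gives σT_s⁴ = (N+1)σT_e⁴, so T_s = 7^¼·42.93 = 69.83 K.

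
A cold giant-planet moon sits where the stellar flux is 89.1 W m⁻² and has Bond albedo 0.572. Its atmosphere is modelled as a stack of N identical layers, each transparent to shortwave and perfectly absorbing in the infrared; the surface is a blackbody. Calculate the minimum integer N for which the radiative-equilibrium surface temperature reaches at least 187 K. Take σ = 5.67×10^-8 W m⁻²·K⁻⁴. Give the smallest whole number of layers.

7

The effective emission temperature is T_e = [S(1−α)/(4σ)]^¼ = 113.9 K.
Since T_s⁴ = (N+1)T_e⁴, we need N ≥ (T_s/T_e)⁴ − 1 = 6.273.
The minimum whole number is N = 7.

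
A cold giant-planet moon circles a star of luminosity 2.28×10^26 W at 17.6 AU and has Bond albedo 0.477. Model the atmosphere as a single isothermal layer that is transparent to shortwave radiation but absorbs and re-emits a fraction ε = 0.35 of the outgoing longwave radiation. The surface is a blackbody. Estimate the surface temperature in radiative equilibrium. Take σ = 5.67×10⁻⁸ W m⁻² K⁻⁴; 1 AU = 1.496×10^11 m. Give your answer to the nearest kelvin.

Orbital distance: d = 17.6 AU = 2.633×10^12 m.
S = L/(4πd²) = 2.617 W m⁻².
Effective emission temperature (TOA balance): σT_e⁴ = S(1−α)/4 = 0.3422 W m⁻² → T_e = 49.56 K.
Surface balance with a leaky layer gives σT_s⁴ = σT_e⁴·2/(2−ε), so T_s = T_e·[2/(2−0.35)]^(1/4) = 52.01 K.

52 kelvin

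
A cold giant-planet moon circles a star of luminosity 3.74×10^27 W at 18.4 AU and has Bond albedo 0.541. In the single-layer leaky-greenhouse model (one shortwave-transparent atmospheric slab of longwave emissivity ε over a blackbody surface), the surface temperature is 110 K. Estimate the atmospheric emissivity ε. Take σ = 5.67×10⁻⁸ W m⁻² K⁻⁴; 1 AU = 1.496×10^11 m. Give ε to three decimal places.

0.914

Orbital distance: d = 18.4 AU = 2.753×10^12 m.
S = L/(4πd²) = 39.28 W m⁻².
Effective temperature: T_e = [S(1−α)/(4σ)]^(1/4) = 94.42 K.
T_s⁴ = T_e⁴·2/(2−ε) → ε = 2 − 2(T_e/T_s)⁴ = 2 − 2·(94.42/110)⁴ = 0.9141.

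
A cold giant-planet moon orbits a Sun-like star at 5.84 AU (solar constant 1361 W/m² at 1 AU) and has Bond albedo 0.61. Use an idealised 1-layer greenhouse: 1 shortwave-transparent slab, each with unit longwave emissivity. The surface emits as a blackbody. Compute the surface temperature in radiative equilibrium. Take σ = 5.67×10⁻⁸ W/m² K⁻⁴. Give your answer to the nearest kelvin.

108 K

By the inverse-square law, S = 1361/5.84² = 39.91 W/m².
Top-of-atmosphere balance: σT_e⁴ = S(1−α)/4 = 3.891 W/m² → T_e = 91.02 K.
With N = 1 opaque layers, T_s = (N+1)^(1/4)·T_e = 2^(1/4)·91.02 = 108.2 K.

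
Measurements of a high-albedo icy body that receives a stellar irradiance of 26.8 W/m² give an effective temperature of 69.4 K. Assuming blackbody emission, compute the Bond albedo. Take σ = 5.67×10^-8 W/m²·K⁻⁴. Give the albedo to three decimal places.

Energy balance: S(1−α)/4 = σT⁴, so 1−α = 4σT⁴/S.
4σT⁴ = 4·5.67×10⁻⁸·(69.4)⁴ = 5.261 W/m².
1−α = 5.261/26.80 = 0.1963, so α = 0.8037.

0.804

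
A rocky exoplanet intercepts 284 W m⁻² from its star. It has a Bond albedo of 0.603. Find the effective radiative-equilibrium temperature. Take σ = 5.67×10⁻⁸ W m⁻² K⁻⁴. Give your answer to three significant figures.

Averaging over the sphere, the absorbed flux is S(1−α)/4 = 28.19 W m⁻².
Balancing against σT⁴: T = (28.19/5.67×10⁻⁸)^(1/4) = 149.3 K.

149 kelvin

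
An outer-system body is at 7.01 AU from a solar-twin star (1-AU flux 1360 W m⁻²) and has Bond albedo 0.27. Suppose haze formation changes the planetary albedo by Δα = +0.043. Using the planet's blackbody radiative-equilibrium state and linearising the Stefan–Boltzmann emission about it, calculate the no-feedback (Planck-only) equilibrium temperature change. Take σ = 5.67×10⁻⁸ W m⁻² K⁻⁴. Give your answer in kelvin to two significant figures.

Flux at the orbit: S = 1360/(7.01)² = 27.68 W m⁻².
Unperturbed T_e = [27.68·(1−0.27)/(4σ)]^¼ = 97.15 K.
ΔF = −(S/4)Δα = −(27.68/4)×(+0.043) = -0.2975 W m⁻².
The Planck feedback parameter is 4σT_e³ = 0.2080 W m⁻²/K.
Hence the no-feedback warming is ΔF/(4σT_e³) = -1.43 K.

-1.4 kelvin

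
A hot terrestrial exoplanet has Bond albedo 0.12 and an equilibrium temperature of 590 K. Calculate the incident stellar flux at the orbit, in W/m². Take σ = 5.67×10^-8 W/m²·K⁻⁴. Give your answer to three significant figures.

31200 W/m²

Invert the energy balance for S: S = 4σT⁴/(1−α).
The emitted flux is σT⁴ = 6871 W/m².
S = 4·6871/0.88 = 31230 W/m².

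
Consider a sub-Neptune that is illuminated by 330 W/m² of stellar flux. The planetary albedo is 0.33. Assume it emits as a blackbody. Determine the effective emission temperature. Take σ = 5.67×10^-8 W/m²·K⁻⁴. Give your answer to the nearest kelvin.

177 K

Averaging over the sphere, the absorbed flux is S(1−α)/4 = 55.27 W/m².
Set σT⁴ = 55.27 → T = (55.27/σ)^(1/4) = 176.7 K.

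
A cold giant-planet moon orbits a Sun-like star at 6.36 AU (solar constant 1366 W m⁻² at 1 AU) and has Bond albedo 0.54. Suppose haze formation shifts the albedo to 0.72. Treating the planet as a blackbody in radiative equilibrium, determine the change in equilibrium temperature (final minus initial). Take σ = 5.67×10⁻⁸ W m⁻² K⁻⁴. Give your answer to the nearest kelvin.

-11 K

Irradiance scales as 1/d², so S = 1366 W m⁻² × (1/6.36)² = 33.77 W m⁻².
Initial: T₁ = [S(1−0.54)/(4σ)]^(1/4) = 90.97 K.
With α = 0.72, T₂ = 80.35 K.
ΔT = T₂ − T₁ = -10.62 K.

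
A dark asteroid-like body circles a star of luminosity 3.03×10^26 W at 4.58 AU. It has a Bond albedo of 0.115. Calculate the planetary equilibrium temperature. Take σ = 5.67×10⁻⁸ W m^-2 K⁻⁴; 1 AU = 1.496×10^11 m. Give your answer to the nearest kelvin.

d = 4.58 × 1.496×10^11 m = 6.852×10^11 m.
Flux at the orbit: S = L/(4πd²) = 3.03×10^26/(4π·(6.85×10^11)²) = 51.36 W m^-2.
The planet absorbs (1−α)S over its disc πR² and re-emits over 4πR², so the mean absorbed flux is (1−0.115)·51.36/4 = 11.36 W m^-2.
In equilibrium σT⁴ equals this, so T = 119.0 K.

119 kelvin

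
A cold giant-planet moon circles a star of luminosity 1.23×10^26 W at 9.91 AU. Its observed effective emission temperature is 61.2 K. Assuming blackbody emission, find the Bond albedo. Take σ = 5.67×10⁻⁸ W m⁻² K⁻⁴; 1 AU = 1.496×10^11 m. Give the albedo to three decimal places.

d = 9.91 × 1.496×10^11 m = 1.483×10^12 m.
Spreading L over a sphere of radius d: S = 1.23×10^26/(4π·1.48×10^12²) = 4.453 W m⁻².
From σT⁴ = S(1−α)/4 we invert for α: 1−α = 4σT⁴/S.
4σT⁴ = 4·5.67×10⁻⁸·(61.2)⁴ = 3.182 W m⁻².
1−α = 3.182/4.453 = 0.7144, so α = 0.2856.

0.286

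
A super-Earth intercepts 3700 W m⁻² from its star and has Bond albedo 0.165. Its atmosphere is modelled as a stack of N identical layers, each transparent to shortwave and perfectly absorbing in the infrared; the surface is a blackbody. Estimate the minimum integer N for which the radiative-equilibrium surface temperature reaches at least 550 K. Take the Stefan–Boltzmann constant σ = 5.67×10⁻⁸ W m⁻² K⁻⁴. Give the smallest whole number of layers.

6

Top-of-atmosphere balance: σT_e⁴ = S(1−α)/4 = 772.4 W m⁻² → T_e = 341.6 K.
Since T_s⁴ = (N+1)T_e⁴, we need N ≥ (T_s/T_e)⁴ − 1 = 5.717.
The minimum whole number is N = 6.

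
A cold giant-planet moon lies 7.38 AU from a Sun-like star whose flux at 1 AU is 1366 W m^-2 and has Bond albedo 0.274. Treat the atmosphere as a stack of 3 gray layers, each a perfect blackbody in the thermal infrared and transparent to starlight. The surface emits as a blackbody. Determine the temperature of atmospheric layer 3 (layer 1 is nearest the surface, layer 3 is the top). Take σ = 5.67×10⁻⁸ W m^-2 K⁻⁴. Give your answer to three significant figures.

94.7 K

Flux at the orbit: S = 1366/(7.38)² = 25.08 W m^-2.
OLR = S(1−α)/4 = 4.552 W m^-2; the top layer radiates at T_e = 94.66 K.
The net upward flux σT_e⁴ is constant between every pair of levels, so T_k⁴ = (N+1−k)T_e⁴.
T_3 = (1)^(1/4)·94.66 = 94.66 K.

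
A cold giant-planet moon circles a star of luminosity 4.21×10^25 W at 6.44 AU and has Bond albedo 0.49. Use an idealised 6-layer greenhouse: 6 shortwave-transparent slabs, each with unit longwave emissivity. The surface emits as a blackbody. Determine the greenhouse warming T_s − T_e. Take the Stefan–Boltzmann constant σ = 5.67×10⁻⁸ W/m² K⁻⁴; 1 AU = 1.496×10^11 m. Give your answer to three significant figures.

d = 6.44 × 1.496×10^11 m = 9.634×10^11 m.
S = L/(4πd²) = 3.609 W/m².
OLR = S(1−α)/4 = 0.4602 W/m²; the top layer radiates at T_e = 53.38 K.
T_s = (N+1)^(1/4)·T_e = 86.82 K.
Warming: T_s − T_e = 33.44 K.

33.4 K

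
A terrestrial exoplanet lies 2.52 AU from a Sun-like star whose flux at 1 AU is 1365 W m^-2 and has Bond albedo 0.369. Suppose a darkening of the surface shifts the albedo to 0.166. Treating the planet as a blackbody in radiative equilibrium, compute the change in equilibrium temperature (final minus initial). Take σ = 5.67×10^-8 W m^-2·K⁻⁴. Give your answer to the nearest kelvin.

Flux at the orbit: S = 1365/(2.52)² = 214.9 W m^-2.
Initial: T₁ = [S(1−0.369)/(4σ)]^(1/4) = 156.4 K.
After:  T₂ = [214.9·0.834/(4σ)]^(1/4) = 167.7 K.
ΔT = T₂ − T₁ = 11.29 K.

11 K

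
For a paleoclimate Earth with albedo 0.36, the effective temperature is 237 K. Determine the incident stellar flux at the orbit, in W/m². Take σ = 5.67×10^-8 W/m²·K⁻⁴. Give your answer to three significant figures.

Invert the energy balance for S: S = 4σT⁴/(1−α).
The emitted flux is σT⁴ = 178.9 W/m².
So S = 4×178.9/(1−0.36) = 1118 W/m².

1120 W/m²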